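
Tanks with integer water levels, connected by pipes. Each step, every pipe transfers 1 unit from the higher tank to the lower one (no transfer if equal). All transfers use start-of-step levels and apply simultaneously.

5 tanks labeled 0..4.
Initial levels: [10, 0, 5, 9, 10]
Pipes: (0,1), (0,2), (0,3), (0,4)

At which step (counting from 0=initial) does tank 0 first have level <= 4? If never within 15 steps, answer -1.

Answer: 6

Derivation:
Step 1: flows [0->1,0->2,0->3,0=4] -> levels [7 1 6 10 10]
Step 2: flows [0->1,0->2,3->0,4->0] -> levels [7 2 7 9 9]
Step 3: flows [0->1,0=2,3->0,4->0] -> levels [8 3 7 8 8]
Step 4: flows [0->1,0->2,0=3,0=4] -> levels [6 4 8 8 8]
Step 5: flows [0->1,2->0,3->0,4->0] -> levels [8 5 7 7 7]
Step 6: flows [0->1,0->2,0->3,0->4] -> levels [4 6 8 8 8]
Tank 0 first reaches <=4 at step 6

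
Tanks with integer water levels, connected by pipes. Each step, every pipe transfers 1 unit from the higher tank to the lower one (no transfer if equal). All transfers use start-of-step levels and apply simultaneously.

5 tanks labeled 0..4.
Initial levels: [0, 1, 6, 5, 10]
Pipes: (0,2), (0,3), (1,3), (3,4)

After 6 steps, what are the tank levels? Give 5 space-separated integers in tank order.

Answer: 5 5 3 3 6

Derivation:
Step 1: flows [2->0,3->0,3->1,4->3] -> levels [2 2 5 4 9]
Step 2: flows [2->0,3->0,3->1,4->3] -> levels [4 3 4 3 8]
Step 3: flows [0=2,0->3,1=3,4->3] -> levels [3 3 4 5 7]
Step 4: flows [2->0,3->0,3->1,4->3] -> levels [5 4 3 4 6]
Step 5: flows [0->2,0->3,1=3,4->3] -> levels [3 4 4 6 5]
Step 6: flows [2->0,3->0,3->1,3->4] -> levels [5 5 3 3 6]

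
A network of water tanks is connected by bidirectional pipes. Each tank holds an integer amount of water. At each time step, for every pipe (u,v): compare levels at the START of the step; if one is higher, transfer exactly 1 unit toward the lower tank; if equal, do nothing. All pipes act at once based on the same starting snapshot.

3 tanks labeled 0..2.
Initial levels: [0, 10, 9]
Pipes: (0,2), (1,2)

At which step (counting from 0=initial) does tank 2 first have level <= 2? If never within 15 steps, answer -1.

Answer: -1

Derivation:
Step 1: flows [2->0,1->2] -> levels [1 9 9]
Step 2: flows [2->0,1=2] -> levels [2 9 8]
Step 3: flows [2->0,1->2] -> levels [3 8 8]
Step 4: flows [2->0,1=2] -> levels [4 8 7]
Step 5: flows [2->0,1->2] -> levels [5 7 7]
Step 6: flows [2->0,1=2] -> levels [6 7 6]
Step 7: flows [0=2,1->2] -> levels [6 6 7]
Step 8: flows [2->0,2->1] -> levels [7 7 5]
Step 9: flows [0->2,1->2] -> levels [6 6 7]
  -> period-2 cycle (repeats step 7); tank 2 never drops to <=2
Tank 2 never reaches <=2 within 15 steps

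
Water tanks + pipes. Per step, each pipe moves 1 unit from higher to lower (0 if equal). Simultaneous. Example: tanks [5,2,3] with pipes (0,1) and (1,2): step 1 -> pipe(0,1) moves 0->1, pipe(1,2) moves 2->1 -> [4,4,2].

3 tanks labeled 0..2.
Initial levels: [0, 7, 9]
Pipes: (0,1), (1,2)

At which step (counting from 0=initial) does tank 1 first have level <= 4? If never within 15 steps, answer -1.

Step 1: flows [1->0,2->1] -> levels [1 7 8]
Step 2: flows [1->0,2->1] -> levels [2 7 7]
Step 3: flows [1->0,1=2] -> levels [3 6 7]
Step 4: flows [1->0,2->1] -> levels [4 6 6]
Step 5: flows [1->0,1=2] -> levels [5 5 6]
Step 6: flows [0=1,2->1] -> levels [5 6 5]
Step 7: flows [1->0,1->2] -> levels [6 4 6]
Tank 1 first reaches <=4 at step 7

Answer: 7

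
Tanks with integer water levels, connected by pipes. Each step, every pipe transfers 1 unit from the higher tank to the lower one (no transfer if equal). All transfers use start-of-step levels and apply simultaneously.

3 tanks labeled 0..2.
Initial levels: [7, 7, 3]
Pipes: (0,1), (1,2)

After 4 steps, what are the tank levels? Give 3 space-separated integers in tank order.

Step 1: flows [0=1,1->2] -> levels [7 6 4]
Step 2: flows [0->1,1->2] -> levels [6 6 5]
Step 3: flows [0=1,1->2] -> levels [6 5 6]
Step 4: flows [0->1,2->1] -> levels [5 7 5]

Answer: 5 7 5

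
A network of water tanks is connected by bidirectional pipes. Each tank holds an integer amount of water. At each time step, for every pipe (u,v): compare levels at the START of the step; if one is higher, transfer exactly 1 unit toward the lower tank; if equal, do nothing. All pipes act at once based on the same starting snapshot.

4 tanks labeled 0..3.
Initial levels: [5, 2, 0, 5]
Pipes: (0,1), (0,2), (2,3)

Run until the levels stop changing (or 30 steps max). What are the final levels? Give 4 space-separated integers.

Step 1: flows [0->1,0->2,3->2] -> levels [3 3 2 4]
Step 2: flows [0=1,0->2,3->2] -> levels [2 3 4 3]
Step 3: flows [1->0,2->0,2->3] -> levels [4 2 2 4]
Step 4: flows [0->1,0->2,3->2] -> levels [2 3 4 3]
  -> period-2 cycle: step 4 state = step 2 state; never stabilizes
  -> state at step 30: (30-2) mod 2 = 0, same as step 2 -> [2 3 4 3]

Answer: 2 3 4 3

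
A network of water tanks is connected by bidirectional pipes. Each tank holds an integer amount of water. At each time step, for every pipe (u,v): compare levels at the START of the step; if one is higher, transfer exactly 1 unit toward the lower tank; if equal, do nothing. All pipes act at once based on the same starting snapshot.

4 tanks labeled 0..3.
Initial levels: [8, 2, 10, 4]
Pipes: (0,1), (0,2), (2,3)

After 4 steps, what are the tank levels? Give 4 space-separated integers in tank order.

Answer: 5 6 7 6

Derivation:
Step 1: flows [0->1,2->0,2->3] -> levels [8 3 8 5]
Step 2: flows [0->1,0=2,2->3] -> levels [7 4 7 6]
Step 3: flows [0->1,0=2,2->3] -> levels [6 5 6 7]
Step 4: flows [0->1,0=2,3->2] -> levels [5 6 7 6]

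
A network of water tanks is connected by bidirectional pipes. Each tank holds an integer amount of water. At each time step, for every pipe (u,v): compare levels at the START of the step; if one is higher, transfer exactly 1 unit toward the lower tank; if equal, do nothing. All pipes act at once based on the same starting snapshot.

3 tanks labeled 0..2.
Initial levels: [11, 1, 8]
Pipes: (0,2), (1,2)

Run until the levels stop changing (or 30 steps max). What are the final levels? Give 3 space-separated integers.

Step 1: flows [0->2,2->1] -> levels [10 2 8]
Step 2: flows [0->2,2->1] -> levels [9 3 8]
Step 3: flows [0->2,2->1] -> levels [8 4 8]
Step 4: flows [0=2,2->1] -> levels [8 5 7]
Step 5: flows [0->2,2->1] -> levels [7 6 7]
Step 6: flows [0=2,2->1] -> levels [7 7 6]
Step 7: flows [0->2,1->2] -> levels [6 6 8]
Step 8: flows [2->0,2->1] -> levels [7 7 6]
  -> period-2 cycle: step 8 state = step 6 state; never stabilizes
  -> state at step 30: (30-6) mod 2 = 0, same as step 6 -> [7 7 6]

Answer: 7 7 6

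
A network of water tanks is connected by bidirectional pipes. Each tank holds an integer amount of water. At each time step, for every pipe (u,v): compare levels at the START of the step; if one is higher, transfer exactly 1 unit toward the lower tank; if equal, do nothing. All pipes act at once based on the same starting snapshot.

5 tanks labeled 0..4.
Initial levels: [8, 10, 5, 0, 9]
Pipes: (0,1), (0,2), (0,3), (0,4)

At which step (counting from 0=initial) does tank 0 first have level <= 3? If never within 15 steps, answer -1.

Answer: -1

Derivation:
Step 1: flows [1->0,0->2,0->3,4->0] -> levels [8 9 6 1 8]
Step 2: flows [1->0,0->2,0->3,0=4] -> levels [7 8 7 2 8]
Step 3: flows [1->0,0=2,0->3,4->0] -> levels [8 7 7 3 7]
Step 4: flows [0->1,0->2,0->3,0->4] -> levels [4 8 8 4 8]
Step 5: flows [1->0,2->0,0=3,4->0] -> levels [7 7 7 4 7]
Step 6: flows [0=1,0=2,0->3,0=4] -> levels [6 7 7 5 7]
Step 7: flows [1->0,2->0,0->3,4->0] -> levels [8 6 6 6 6]
Step 8: flows [0->1,0->2,0->3,0->4] -> levels [4 7 7 7 7]
Step 9: flows [1->0,2->0,3->0,4->0] -> levels [8 6 6 6 6]
  -> period-2 cycle (repeats step 7); tank 0 never drops to <=3
Tank 0 never reaches <=3 within 15 steps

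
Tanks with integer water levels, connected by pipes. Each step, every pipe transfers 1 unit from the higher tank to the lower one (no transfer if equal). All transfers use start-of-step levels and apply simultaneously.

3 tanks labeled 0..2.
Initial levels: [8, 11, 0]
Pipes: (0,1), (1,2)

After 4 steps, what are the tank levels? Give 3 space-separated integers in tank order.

Answer: 8 7 4

Derivation:
Step 1: flows [1->0,1->2] -> levels [9 9 1]
Step 2: flows [0=1,1->2] -> levels [9 8 2]
Step 3: flows [0->1,1->2] -> levels [8 8 3]
Step 4: flows [0=1,1->2] -> levels [8 7 4]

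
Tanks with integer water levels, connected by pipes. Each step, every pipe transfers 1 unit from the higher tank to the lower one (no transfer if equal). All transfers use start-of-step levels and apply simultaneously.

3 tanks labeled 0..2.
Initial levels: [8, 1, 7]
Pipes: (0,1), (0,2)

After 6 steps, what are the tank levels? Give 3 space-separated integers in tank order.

Step 1: flows [0->1,0->2] -> levels [6 2 8]
Step 2: flows [0->1,2->0] -> levels [6 3 7]
Step 3: flows [0->1,2->0] -> levels [6 4 6]
Step 4: flows [0->1,0=2] -> levels [5 5 6]
Step 5: flows [0=1,2->0] -> levels [6 5 5]
Step 6: flows [0->1,0->2] -> levels [4 6 6]

Answer: 4 6 6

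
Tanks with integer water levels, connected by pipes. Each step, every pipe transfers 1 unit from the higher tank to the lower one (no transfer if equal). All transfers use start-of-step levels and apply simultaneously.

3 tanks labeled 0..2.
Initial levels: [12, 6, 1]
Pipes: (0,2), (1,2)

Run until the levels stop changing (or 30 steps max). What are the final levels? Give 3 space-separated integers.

Step 1: flows [0->2,1->2] -> levels [11 5 3]
Step 2: flows [0->2,1->2] -> levels [10 4 5]
Step 3: flows [0->2,2->1] -> levels [9 5 5]
Step 4: flows [0->2,1=2] -> levels [8 5 6]
Step 5: flows [0->2,2->1] -> levels [7 6 6]
Step 6: flows [0->2,1=2] -> levels [6 6 7]
Step 7: flows [2->0,2->1] -> levels [7 7 5]
Step 8: flows [0->2,1->2] -> levels [6 6 7]
  -> period-2 cycle: step 8 state = step 6 state; never stabilizes
  -> state at step 30: (30-6) mod 2 = 0, same as step 6 -> [6 6 7]

Answer: 6 6 7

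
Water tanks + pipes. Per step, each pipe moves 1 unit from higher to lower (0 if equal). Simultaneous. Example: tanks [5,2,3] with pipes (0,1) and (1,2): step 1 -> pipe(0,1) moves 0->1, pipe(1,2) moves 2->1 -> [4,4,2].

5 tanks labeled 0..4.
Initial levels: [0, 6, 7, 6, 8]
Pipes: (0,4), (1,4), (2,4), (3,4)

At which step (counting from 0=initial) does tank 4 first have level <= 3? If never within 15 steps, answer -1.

Answer: 6

Derivation:
Step 1: flows [4->0,4->1,4->2,4->3] -> levels [1 7 8 7 4]
Step 2: flows [4->0,1->4,2->4,3->4] -> levels [2 6 7 6 6]
Step 3: flows [4->0,1=4,2->4,3=4] -> levels [3 6 6 6 6]
Step 4: flows [4->0,1=4,2=4,3=4] -> levels [4 6 6 6 5]
Step 5: flows [4->0,1->4,2->4,3->4] -> levels [5 5 5 5 7]
Step 6: flows [4->0,4->1,4->2,4->3] -> levels [6 6 6 6 3]
Tank 4 first reaches <=3 at step 6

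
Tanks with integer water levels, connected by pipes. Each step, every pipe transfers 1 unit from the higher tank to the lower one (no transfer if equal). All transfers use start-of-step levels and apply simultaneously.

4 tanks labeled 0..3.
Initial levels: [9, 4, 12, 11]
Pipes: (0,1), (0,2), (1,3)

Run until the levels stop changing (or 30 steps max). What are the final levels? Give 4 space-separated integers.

Step 1: flows [0->1,2->0,3->1] -> levels [9 6 11 10]
Step 2: flows [0->1,2->0,3->1] -> levels [9 8 10 9]
Step 3: flows [0->1,2->0,3->1] -> levels [9 10 9 8]
Step 4: flows [1->0,0=2,1->3] -> levels [10 8 9 9]
Step 5: flows [0->1,0->2,3->1] -> levels [8 10 10 8]
Step 6: flows [1->0,2->0,1->3] -> levels [10 8 9 9]
  -> period-2 cycle: step 6 state = step 4 state; never stabilizes
  -> state at step 30: (30-4) mod 2 = 0, same as step 4 -> [10 8 9 9]

Answer: 10 8 9 9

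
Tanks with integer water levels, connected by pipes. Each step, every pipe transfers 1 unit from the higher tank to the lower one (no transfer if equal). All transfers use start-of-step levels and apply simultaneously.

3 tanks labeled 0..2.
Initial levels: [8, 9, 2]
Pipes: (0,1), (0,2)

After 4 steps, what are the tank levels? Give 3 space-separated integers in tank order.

Step 1: flows [1->0,0->2] -> levels [8 8 3]
Step 2: flows [0=1,0->2] -> levels [7 8 4]
Step 3: flows [1->0,0->2] -> levels [7 7 5]
Step 4: flows [0=1,0->2] -> levels [6 7 6]

Answer: 6 7 6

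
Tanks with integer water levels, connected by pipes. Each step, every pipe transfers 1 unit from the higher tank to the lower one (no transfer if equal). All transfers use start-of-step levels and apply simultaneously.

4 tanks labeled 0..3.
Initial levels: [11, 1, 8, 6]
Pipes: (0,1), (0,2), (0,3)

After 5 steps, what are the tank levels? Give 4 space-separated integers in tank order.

Step 1: flows [0->1,0->2,0->3] -> levels [8 2 9 7]
Step 2: flows [0->1,2->0,0->3] -> levels [7 3 8 8]
Step 3: flows [0->1,2->0,3->0] -> levels [8 4 7 7]
Step 4: flows [0->1,0->2,0->3] -> levels [5 5 8 8]
Step 5: flows [0=1,2->0,3->0] -> levels [7 5 7 7]

Answer: 7 5 7 7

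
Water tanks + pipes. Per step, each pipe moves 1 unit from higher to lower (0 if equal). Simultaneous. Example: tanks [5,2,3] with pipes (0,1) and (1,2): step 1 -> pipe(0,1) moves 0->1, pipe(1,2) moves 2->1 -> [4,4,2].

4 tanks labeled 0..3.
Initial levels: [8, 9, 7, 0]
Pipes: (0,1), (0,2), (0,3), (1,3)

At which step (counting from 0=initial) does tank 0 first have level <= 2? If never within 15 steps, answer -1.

Answer: -1

Derivation:
Step 1: flows [1->0,0->2,0->3,1->3] -> levels [7 7 8 2]
Step 2: flows [0=1,2->0,0->3,1->3] -> levels [7 6 7 4]
Step 3: flows [0->1,0=2,0->3,1->3] -> levels [5 6 7 6]
Step 4: flows [1->0,2->0,3->0,1=3] -> levels [8 5 6 5]
Step 5: flows [0->1,0->2,0->3,1=3] -> levels [5 6 7 6]
  -> period-2 cycle (repeats step 3); tank 0 never drops to <=2
Tank 0 never reaches <=2 within 15 steps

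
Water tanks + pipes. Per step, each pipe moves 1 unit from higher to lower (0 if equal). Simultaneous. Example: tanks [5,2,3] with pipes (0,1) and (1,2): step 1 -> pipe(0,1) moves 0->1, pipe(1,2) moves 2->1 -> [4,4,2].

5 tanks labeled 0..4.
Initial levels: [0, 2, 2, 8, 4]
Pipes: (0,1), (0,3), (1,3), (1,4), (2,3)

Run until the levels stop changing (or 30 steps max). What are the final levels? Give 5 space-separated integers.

Answer: 4 3 4 2 3

Derivation:
Step 1: flows [1->0,3->0,3->1,4->1,3->2] -> levels [2 3 3 5 3]
Step 2: flows [1->0,3->0,3->1,1=4,3->2] -> levels [4 3 4 2 3]
Step 3: flows [0->1,0->3,1->3,1=4,2->3] -> levels [2 3 3 5 3]
  -> period-2 cycle: step 3 state = step 1 state; never stabilizes
  -> state at step 30: (30-1) mod 2 = 1, same as step 2 -> [4 3 4 2 3]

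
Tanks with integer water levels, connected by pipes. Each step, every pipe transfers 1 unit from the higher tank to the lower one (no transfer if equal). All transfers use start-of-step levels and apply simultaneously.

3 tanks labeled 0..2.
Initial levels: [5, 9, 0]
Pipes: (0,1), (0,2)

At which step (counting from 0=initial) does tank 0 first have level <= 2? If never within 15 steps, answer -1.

Step 1: flows [1->0,0->2] -> levels [5 8 1]
Step 2: flows [1->0,0->2] -> levels [5 7 2]
Step 3: flows [1->0,0->2] -> levels [5 6 3]
Step 4: flows [1->0,0->2] -> levels [5 5 4]
Step 5: flows [0=1,0->2] -> levels [4 5 5]
Step 6: flows [1->0,2->0] -> levels [6 4 4]
Step 7: flows [0->1,0->2] -> levels [4 5 5]
  -> period-2 cycle (repeats step 5); tank 0 never drops to <=2
Tank 0 never reaches <=2 within 15 steps

Answer: -1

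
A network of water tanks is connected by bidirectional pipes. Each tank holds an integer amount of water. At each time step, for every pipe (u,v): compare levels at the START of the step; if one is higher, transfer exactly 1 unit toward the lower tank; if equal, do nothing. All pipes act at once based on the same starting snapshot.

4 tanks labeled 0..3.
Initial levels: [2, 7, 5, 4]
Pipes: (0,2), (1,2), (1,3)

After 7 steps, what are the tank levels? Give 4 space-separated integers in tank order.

Step 1: flows [2->0,1->2,1->3] -> levels [3 5 5 5]
Step 2: flows [2->0,1=2,1=3] -> levels [4 5 4 5]
Step 3: flows [0=2,1->2,1=3] -> levels [4 4 5 5]
Step 4: flows [2->0,2->1,3->1] -> levels [5 6 3 4]
Step 5: flows [0->2,1->2,1->3] -> levels [4 4 5 5]
  -> period-2 cycle: step 5 state = step 3 state
  -> state at step 7: (7-3) mod 2 = 0, same as step 3 -> [4 4 5 5]

Answer: 4 4 5 5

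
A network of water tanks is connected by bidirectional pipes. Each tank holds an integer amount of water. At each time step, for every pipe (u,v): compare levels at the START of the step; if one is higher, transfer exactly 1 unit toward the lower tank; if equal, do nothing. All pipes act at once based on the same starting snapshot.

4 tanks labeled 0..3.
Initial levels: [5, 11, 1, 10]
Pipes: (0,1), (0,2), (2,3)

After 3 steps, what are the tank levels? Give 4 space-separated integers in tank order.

Answer: 6 8 6 7

Derivation:
Step 1: flows [1->0,0->2,3->2] -> levels [5 10 3 9]
Step 2: flows [1->0,0->2,3->2] -> levels [5 9 5 8]
Step 3: flows [1->0,0=2,3->2] -> levels [6 8 6 7]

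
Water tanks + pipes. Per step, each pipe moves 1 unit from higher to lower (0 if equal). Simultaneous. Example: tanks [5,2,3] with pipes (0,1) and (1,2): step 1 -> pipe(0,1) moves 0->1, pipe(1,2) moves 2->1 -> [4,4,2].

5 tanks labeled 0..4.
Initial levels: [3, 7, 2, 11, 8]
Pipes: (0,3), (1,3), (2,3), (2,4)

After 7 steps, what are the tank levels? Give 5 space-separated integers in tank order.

Step 1: flows [3->0,3->1,3->2,4->2] -> levels [4 8 4 8 7]
Step 2: flows [3->0,1=3,3->2,4->2] -> levels [5 8 6 6 6]
Step 3: flows [3->0,1->3,2=3,2=4] -> levels [6 7 6 6 6]
Step 4: flows [0=3,1->3,2=3,2=4] -> levels [6 6 6 7 6]
Step 5: flows [3->0,3->1,3->2,2=4] -> levels [7 7 7 4 6]
Step 6: flows [0->3,1->3,2->3,2->4] -> levels [6 6 5 7 7]
Step 7: flows [3->0,3->1,3->2,4->2] -> levels [7 7 7 4 6]

Answer: 7 7 7 4 6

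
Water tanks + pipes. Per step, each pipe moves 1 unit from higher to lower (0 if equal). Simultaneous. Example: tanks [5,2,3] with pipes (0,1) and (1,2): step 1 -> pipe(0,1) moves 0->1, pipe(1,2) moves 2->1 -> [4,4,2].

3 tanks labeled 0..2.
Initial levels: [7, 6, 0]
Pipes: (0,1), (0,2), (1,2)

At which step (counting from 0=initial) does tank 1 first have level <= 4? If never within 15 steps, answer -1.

Step 1: flows [0->1,0->2,1->2] -> levels [5 6 2]
Step 2: flows [1->0,0->2,1->2] -> levels [5 4 4]
Tank 1 first reaches <=4 at step 2

Answer: 2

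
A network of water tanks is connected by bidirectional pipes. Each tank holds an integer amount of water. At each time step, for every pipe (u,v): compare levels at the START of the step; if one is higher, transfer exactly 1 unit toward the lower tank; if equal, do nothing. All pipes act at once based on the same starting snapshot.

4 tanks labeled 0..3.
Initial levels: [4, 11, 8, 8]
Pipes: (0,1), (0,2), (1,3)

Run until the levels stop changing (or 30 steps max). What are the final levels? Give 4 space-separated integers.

Step 1: flows [1->0,2->0,1->3] -> levels [6 9 7 9]
Step 2: flows [1->0,2->0,1=3] -> levels [8 8 6 9]
Step 3: flows [0=1,0->2,3->1] -> levels [7 9 7 8]
Step 4: flows [1->0,0=2,1->3] -> levels [8 7 7 9]
Step 5: flows [0->1,0->2,3->1] -> levels [6 9 8 8]
Step 6: flows [1->0,2->0,1->3] -> levels [8 7 7 9]
  -> period-2 cycle: step 6 state = step 4 state; never stabilizes
  -> state at step 30: (30-4) mod 2 = 0, same as step 4 -> [8 7 7 9]

Answer: 8 7 7 9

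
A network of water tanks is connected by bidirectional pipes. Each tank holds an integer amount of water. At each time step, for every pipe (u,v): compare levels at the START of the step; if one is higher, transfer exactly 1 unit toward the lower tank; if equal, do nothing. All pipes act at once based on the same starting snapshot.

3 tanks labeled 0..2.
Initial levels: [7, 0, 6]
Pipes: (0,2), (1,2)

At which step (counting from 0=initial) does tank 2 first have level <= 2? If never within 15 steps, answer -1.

Step 1: flows [0->2,2->1] -> levels [6 1 6]
Step 2: flows [0=2,2->1] -> levels [6 2 5]
Step 3: flows [0->2,2->1] -> levels [5 3 5]
Step 4: flows [0=2,2->1] -> levels [5 4 4]
Step 5: flows [0->2,1=2] -> levels [4 4 5]
Step 6: flows [2->0,2->1] -> levels [5 5 3]
Step 7: flows [0->2,1->2] -> levels [4 4 5]
  -> period-2 cycle (repeats step 5); tank 2 never drops to <=2
Tank 2 never reaches <=2 within 15 steps

Answer: -1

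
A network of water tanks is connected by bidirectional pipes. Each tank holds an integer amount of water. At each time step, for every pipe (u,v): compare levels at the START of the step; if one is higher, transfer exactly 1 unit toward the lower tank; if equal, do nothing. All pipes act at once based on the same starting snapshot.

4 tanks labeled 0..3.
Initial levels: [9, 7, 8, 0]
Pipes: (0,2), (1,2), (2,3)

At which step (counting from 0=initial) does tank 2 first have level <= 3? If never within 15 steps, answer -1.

Answer: -1

Derivation:
Step 1: flows [0->2,2->1,2->3] -> levels [8 8 7 1]
Step 2: flows [0->2,1->2,2->3] -> levels [7 7 8 2]
Step 3: flows [2->0,2->1,2->3] -> levels [8 8 5 3]
Step 4: flows [0->2,1->2,2->3] -> levels [7 7 6 4]
Step 5: flows [0->2,1->2,2->3] -> levels [6 6 7 5]
Step 6: flows [2->0,2->1,2->3] -> levels [7 7 4 6]
Step 7: flows [0->2,1->2,3->2] -> levels [6 6 7 5]
  -> period-2 cycle (repeats step 5); tank 2 never drops to <=3
Tank 2 never reaches <=3 within 15 steps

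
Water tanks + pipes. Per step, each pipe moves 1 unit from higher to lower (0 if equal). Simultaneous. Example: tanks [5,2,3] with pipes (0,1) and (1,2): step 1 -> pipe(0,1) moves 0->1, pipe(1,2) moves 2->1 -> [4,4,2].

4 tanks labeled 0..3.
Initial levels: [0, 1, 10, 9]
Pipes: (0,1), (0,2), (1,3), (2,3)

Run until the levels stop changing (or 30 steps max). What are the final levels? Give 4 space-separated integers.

Answer: 4 6 6 4

Derivation:
Step 1: flows [1->0,2->0,3->1,2->3] -> levels [2 1 8 9]
Step 2: flows [0->1,2->0,3->1,3->2] -> levels [2 3 8 7]
Step 3: flows [1->0,2->0,3->1,2->3] -> levels [4 3 6 7]
Step 4: flows [0->1,2->0,3->1,3->2] -> levels [4 5 6 5]
Step 5: flows [1->0,2->0,1=3,2->3] -> levels [6 4 4 6]
Step 6: flows [0->1,0->2,3->1,3->2] -> levels [4 6 6 4]
Step 7: flows [1->0,2->0,1->3,2->3] -> levels [6 4 4 6]
  -> period-2 cycle: step 7 state = step 5 state; never stabilizes
  -> state at step 30: (30-5) mod 2 = 1, same as step 6 -> [4 6 6 4]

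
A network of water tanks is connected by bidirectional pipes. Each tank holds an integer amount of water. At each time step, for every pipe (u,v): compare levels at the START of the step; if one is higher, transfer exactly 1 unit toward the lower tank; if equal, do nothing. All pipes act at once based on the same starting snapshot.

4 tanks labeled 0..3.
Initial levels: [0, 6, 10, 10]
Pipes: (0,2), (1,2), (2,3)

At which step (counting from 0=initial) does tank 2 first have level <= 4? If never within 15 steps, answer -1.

Step 1: flows [2->0,2->1,2=3] -> levels [1 7 8 10]
Step 2: flows [2->0,2->1,3->2] -> levels [2 8 7 9]
Step 3: flows [2->0,1->2,3->2] -> levels [3 7 8 8]
Step 4: flows [2->0,2->1,2=3] -> levels [4 8 6 8]
Step 5: flows [2->0,1->2,3->2] -> levels [5 7 7 7]
Step 6: flows [2->0,1=2,2=3] -> levels [6 7 6 7]
Step 7: flows [0=2,1->2,3->2] -> levels [6 6 8 6]
Step 8: flows [2->0,2->1,2->3] -> levels [7 7 5 7]
Step 9: flows [0->2,1->2,3->2] -> levels [6 6 8 6]
  -> period-2 cycle (repeats step 7); tank 2 never drops to <=4
Tank 2 never reaches <=4 within 15 steps

Answer: -1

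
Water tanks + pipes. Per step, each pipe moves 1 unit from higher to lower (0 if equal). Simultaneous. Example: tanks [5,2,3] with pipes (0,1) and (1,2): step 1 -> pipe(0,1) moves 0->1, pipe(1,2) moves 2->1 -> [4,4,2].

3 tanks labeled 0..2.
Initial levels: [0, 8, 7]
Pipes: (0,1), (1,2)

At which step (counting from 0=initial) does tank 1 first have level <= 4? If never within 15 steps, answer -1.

Step 1: flows [1->0,1->2] -> levels [1 6 8]
Step 2: flows [1->0,2->1] -> levels [2 6 7]
Step 3: flows [1->0,2->1] -> levels [3 6 6]
Step 4: flows [1->0,1=2] -> levels [4 5 6]
Step 5: flows [1->0,2->1] -> levels [5 5 5]
Step 6: flows [0=1,1=2] -> levels [5 5 5]
  -> stable; tank 1 stays at 5 > 4
Tank 1 never reaches <=4 within 15 steps

Answer: -1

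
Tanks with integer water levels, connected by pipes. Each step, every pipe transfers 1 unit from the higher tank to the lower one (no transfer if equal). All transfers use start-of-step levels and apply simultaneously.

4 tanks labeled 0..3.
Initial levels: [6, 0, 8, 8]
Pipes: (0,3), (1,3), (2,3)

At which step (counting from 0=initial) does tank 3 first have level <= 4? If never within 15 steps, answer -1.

Answer: 7

Derivation:
Step 1: flows [3->0,3->1,2=3] -> levels [7 1 8 6]
Step 2: flows [0->3,3->1,2->3] -> levels [6 2 7 7]
Step 3: flows [3->0,3->1,2=3] -> levels [7 3 7 5]
Step 4: flows [0->3,3->1,2->3] -> levels [6 4 6 6]
Step 5: flows [0=3,3->1,2=3] -> levels [6 5 6 5]
Step 6: flows [0->3,1=3,2->3] -> levels [5 5 5 7]
Step 7: flows [3->0,3->1,3->2] -> levels [6 6 6 4]
Tank 3 first reaches <=4 at step 7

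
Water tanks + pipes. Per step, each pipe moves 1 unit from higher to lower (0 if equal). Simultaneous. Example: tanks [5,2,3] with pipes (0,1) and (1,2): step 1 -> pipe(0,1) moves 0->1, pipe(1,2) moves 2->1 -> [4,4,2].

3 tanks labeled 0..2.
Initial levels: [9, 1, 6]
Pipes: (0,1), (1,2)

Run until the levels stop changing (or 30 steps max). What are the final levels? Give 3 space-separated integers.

Answer: 5 6 5

Derivation:
Step 1: flows [0->1,2->1] -> levels [8 3 5]
Step 2: flows [0->1,2->1] -> levels [7 5 4]
Step 3: flows [0->1,1->2] -> levels [6 5 5]
Step 4: flows [0->1,1=2] -> levels [5 6 5]
Step 5: flows [1->0,1->2] -> levels [6 4 6]
Step 6: flows [0->1,2->1] -> levels [5 6 5]
  -> period-2 cycle: step 6 state = step 4 state; never stabilizes
  -> state at step 30: (30-4) mod 2 = 0, same as step 4 -> [5 6 5]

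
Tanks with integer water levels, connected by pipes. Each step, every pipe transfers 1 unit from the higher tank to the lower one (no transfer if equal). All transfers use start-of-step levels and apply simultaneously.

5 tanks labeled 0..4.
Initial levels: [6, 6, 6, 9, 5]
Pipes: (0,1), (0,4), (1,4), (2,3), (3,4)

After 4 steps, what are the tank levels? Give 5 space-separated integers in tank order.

Answer: 6 6 7 8 5

Derivation:
Step 1: flows [0=1,0->4,1->4,3->2,3->4] -> levels [5 5 7 7 8]
Step 2: flows [0=1,4->0,4->1,2=3,4->3] -> levels [6 6 7 8 5]
Step 3: flows [0=1,0->4,1->4,3->2,3->4] -> levels [5 5 8 6 8]
Step 4: flows [0=1,4->0,4->1,2->3,4->3] -> levels [6 6 7 8 5]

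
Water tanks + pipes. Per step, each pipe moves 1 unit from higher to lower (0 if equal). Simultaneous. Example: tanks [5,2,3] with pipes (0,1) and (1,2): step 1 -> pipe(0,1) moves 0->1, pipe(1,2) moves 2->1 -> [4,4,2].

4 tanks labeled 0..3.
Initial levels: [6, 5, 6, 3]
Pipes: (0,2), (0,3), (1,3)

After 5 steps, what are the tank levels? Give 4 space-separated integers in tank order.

Step 1: flows [0=2,0->3,1->3] -> levels [5 4 6 5]
Step 2: flows [2->0,0=3,3->1] -> levels [6 5 5 4]
Step 3: flows [0->2,0->3,1->3] -> levels [4 4 6 6]
Step 4: flows [2->0,3->0,3->1] -> levels [6 5 5 4]
  -> period-2 cycle: step 4 state = step 2 state
  -> state at step 5: (5-2) mod 2 = 1, same as step 3 -> [4 4 6 6]

Answer: 4 4 6 6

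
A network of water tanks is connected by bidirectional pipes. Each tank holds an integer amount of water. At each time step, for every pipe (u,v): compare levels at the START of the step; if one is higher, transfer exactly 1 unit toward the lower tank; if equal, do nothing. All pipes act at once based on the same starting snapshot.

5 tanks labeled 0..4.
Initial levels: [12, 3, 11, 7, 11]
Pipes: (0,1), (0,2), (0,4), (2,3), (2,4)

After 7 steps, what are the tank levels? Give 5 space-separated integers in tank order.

Step 1: flows [0->1,0->2,0->4,2->3,2=4] -> levels [9 4 11 8 12]
Step 2: flows [0->1,2->0,4->0,2->3,4->2] -> levels [10 5 10 9 10]
Step 3: flows [0->1,0=2,0=4,2->3,2=4] -> levels [9 6 9 10 10]
Step 4: flows [0->1,0=2,4->0,3->2,4->2] -> levels [9 7 11 9 8]
Step 5: flows [0->1,2->0,0->4,2->3,2->4] -> levels [8 8 8 10 10]
Step 6: flows [0=1,0=2,4->0,3->2,4->2] -> levels [9 8 10 9 8]
Step 7: flows [0->1,2->0,0->4,2->3,2->4] -> levels [8 9 7 10 10]

Answer: 8 9 7 10 10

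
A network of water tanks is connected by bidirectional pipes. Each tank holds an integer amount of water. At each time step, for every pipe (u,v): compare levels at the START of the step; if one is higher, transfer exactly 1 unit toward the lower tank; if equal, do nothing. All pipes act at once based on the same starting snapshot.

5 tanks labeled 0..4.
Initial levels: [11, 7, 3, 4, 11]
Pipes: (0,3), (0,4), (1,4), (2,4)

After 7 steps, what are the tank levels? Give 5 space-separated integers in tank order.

Step 1: flows [0->3,0=4,4->1,4->2] -> levels [10 8 4 5 9]
Step 2: flows [0->3,0->4,4->1,4->2] -> levels [8 9 5 6 8]
Step 3: flows [0->3,0=4,1->4,4->2] -> levels [7 8 6 7 8]
Step 4: flows [0=3,4->0,1=4,4->2] -> levels [8 8 7 7 6]
Step 5: flows [0->3,0->4,1->4,2->4] -> levels [6 7 6 8 9]
Step 6: flows [3->0,4->0,4->1,4->2] -> levels [8 8 7 7 6]
  -> period-2 cycle: step 6 state = step 4 state
  -> state at step 7: (7-4) mod 2 = 1, same as step 5 -> [6 7 6 8 9]

Answer: 6 7 6 8 9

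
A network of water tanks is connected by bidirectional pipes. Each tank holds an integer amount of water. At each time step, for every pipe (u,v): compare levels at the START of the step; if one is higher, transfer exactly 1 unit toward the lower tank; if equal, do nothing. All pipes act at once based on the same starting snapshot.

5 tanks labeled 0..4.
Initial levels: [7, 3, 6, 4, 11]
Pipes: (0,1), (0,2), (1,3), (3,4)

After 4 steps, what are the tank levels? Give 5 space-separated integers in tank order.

Answer: 7 5 5 7 7

Derivation:
Step 1: flows [0->1,0->2,3->1,4->3] -> levels [5 5 7 4 10]
Step 2: flows [0=1,2->0,1->3,4->3] -> levels [6 4 6 6 9]
Step 3: flows [0->1,0=2,3->1,4->3] -> levels [5 6 6 6 8]
Step 4: flows [1->0,2->0,1=3,4->3] -> levels [7 5 5 7 7]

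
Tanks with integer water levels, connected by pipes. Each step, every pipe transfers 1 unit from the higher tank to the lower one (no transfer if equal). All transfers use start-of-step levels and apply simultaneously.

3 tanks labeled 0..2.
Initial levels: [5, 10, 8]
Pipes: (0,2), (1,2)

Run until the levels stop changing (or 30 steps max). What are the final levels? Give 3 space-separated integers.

Answer: 7 7 9

Derivation:
Step 1: flows [2->0,1->2] -> levels [6 9 8]
Step 2: flows [2->0,1->2] -> levels [7 8 8]
Step 3: flows [2->0,1=2] -> levels [8 8 7]
Step 4: flows [0->2,1->2] -> levels [7 7 9]
Step 5: flows [2->0,2->1] -> levels [8 8 7]
  -> period-2 cycle: step 5 state = step 3 state; never stabilizes
  -> state at step 30: (30-3) mod 2 = 1, same as step 4 -> [7 7 9]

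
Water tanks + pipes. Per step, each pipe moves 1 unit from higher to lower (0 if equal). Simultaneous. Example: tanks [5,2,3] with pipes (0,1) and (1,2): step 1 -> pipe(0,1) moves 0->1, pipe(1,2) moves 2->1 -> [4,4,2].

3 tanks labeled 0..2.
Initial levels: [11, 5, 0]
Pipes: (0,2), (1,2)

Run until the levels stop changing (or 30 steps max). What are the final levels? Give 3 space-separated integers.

Step 1: flows [0->2,1->2] -> levels [10 4 2]
Step 2: flows [0->2,1->2] -> levels [9 3 4]
Step 3: flows [0->2,2->1] -> levels [8 4 4]
Step 4: flows [0->2,1=2] -> levels [7 4 5]
Step 5: flows [0->2,2->1] -> levels [6 5 5]
Step 6: flows [0->2,1=2] -> levels [5 5 6]
Step 7: flows [2->0,2->1] -> levels [6 6 4]
Step 8: flows [0->2,1->2] -> levels [5 5 6]
  -> period-2 cycle: step 8 state = step 6 state; never stabilizes
  -> state at step 30: (30-6) mod 2 = 0, same as step 6 -> [5 5 6]

Answer: 5 5 6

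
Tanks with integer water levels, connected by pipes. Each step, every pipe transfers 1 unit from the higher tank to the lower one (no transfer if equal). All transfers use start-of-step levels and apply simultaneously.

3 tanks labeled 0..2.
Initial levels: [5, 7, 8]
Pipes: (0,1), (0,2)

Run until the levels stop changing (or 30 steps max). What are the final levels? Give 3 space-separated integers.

Step 1: flows [1->0,2->0] -> levels [7 6 7]
Step 2: flows [0->1,0=2] -> levels [6 7 7]
Step 3: flows [1->0,2->0] -> levels [8 6 6]
Step 4: flows [0->1,0->2] -> levels [6 7 7]
  -> period-2 cycle: step 4 state = step 2 state; never stabilizes
  -> state at step 30: (30-2) mod 2 = 0, same as step 2 -> [6 7 7]

Answer: 6 7 7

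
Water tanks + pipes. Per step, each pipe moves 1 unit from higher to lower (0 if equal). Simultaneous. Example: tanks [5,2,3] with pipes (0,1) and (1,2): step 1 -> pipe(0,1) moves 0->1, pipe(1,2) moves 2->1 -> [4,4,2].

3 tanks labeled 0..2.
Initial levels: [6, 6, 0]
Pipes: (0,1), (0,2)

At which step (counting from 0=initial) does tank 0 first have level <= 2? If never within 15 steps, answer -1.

Answer: -1

Derivation:
Step 1: flows [0=1,0->2] -> levels [5 6 1]
Step 2: flows [1->0,0->2] -> levels [5 5 2]
Step 3: flows [0=1,0->2] -> levels [4 5 3]
Step 4: flows [1->0,0->2] -> levels [4 4 4]
Step 5: flows [0=1,0=2] -> levels [4 4 4]
  -> stable; tank 0 stays at 4 > 2
Tank 0 never reaches <=2 within 15 steps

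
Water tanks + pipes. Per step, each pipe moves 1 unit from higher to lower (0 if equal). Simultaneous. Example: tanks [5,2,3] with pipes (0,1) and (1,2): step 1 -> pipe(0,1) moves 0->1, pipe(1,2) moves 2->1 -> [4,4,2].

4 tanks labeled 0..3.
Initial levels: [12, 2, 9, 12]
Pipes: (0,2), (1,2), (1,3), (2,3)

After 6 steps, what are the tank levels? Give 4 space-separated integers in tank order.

Step 1: flows [0->2,2->1,3->1,3->2] -> levels [11 4 10 10]
Step 2: flows [0->2,2->1,3->1,2=3] -> levels [10 6 10 9]
Step 3: flows [0=2,2->1,3->1,2->3] -> levels [10 8 8 9]
Step 4: flows [0->2,1=2,3->1,3->2] -> levels [9 9 10 7]
Step 5: flows [2->0,2->1,1->3,2->3] -> levels [10 9 7 9]
Step 6: flows [0->2,1->2,1=3,3->2] -> levels [9 8 10 8]

Answer: 9 8 10 8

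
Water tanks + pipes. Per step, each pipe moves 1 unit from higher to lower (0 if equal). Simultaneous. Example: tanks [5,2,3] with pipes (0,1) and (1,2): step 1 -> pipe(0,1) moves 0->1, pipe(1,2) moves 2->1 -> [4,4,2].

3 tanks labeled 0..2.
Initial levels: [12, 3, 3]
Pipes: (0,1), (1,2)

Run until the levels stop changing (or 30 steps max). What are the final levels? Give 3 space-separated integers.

Answer: 6 6 6

Derivation:
Step 1: flows [0->1,1=2] -> levels [11 4 3]
Step 2: flows [0->1,1->2] -> levels [10 4 4]
Step 3: flows [0->1,1=2] -> levels [9 5 4]
Step 4: flows [0->1,1->2] -> levels [8 5 5]
Step 5: flows [0->1,1=2] -> levels [7 6 5]
Step 6: flows [0->1,1->2] -> levels [6 6 6]
Step 7: flows [0=1,1=2] -> levels [6 6 6]
  -> stable (no change)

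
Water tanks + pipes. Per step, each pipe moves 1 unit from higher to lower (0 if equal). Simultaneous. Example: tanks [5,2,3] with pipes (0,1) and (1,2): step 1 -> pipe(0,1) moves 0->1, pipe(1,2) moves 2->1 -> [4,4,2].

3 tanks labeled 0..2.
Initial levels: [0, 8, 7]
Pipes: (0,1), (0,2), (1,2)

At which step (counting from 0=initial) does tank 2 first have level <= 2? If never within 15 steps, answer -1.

Answer: -1

Derivation:
Step 1: flows [1->0,2->0,1->2] -> levels [2 6 7]
Step 2: flows [1->0,2->0,2->1] -> levels [4 6 5]
Step 3: flows [1->0,2->0,1->2] -> levels [6 4 5]
Step 4: flows [0->1,0->2,2->1] -> levels [4 6 5]
  -> period-2 cycle (repeats step 2); tank 2 never drops to <=2
Tank 2 never reaches <=2 within 15 steps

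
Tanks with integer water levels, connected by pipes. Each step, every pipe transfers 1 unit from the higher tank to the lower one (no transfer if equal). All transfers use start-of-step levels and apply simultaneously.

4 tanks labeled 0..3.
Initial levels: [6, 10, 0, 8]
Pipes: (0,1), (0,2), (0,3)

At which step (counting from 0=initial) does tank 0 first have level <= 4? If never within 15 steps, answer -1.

Answer: 6

Derivation:
Step 1: flows [1->0,0->2,3->0] -> levels [7 9 1 7]
Step 2: flows [1->0,0->2,0=3] -> levels [7 8 2 7]
Step 3: flows [1->0,0->2,0=3] -> levels [7 7 3 7]
Step 4: flows [0=1,0->2,0=3] -> levels [6 7 4 7]
Step 5: flows [1->0,0->2,3->0] -> levels [7 6 5 6]
Step 6: flows [0->1,0->2,0->3] -> levels [4 7 6 7]
Tank 0 first reaches <=4 at step 6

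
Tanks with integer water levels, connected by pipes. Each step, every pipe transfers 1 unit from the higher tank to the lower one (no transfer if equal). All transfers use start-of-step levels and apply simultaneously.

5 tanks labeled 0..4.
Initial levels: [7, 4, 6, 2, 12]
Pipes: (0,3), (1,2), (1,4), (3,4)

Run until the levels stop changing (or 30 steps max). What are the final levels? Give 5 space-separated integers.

Answer: 7 5 7 5 7

Derivation:
Step 1: flows [0->3,2->1,4->1,4->3] -> levels [6 6 5 4 10]
Step 2: flows [0->3,1->2,4->1,4->3] -> levels [5 6 6 6 8]
Step 3: flows [3->0,1=2,4->1,4->3] -> levels [6 7 6 6 6]
Step 4: flows [0=3,1->2,1->4,3=4] -> levels [6 5 7 6 7]
Step 5: flows [0=3,2->1,4->1,4->3] -> levels [6 7 6 7 5]
Step 6: flows [3->0,1->2,1->4,3->4] -> levels [7 5 7 5 7]
Step 7: flows [0->3,2->1,4->1,4->3] -> levels [6 7 6 7 5]
  -> period-2 cycle: step 7 state = step 5 state; never stabilizes
  -> state at step 30: (30-5) mod 2 = 1, same as step 6 -> [7 5 7 5 7]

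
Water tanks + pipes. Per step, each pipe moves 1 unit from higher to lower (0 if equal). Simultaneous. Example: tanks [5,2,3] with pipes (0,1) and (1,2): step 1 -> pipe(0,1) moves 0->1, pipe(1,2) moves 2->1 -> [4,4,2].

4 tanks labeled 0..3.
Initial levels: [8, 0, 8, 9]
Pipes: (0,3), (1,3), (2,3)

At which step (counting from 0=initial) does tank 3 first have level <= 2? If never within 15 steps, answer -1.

Answer: -1

Derivation:
Step 1: flows [3->0,3->1,3->2] -> levels [9 1 9 6]
Step 2: flows [0->3,3->1,2->3] -> levels [8 2 8 7]
Step 3: flows [0->3,3->1,2->3] -> levels [7 3 7 8]
Step 4: flows [3->0,3->1,3->2] -> levels [8 4 8 5]
Step 5: flows [0->3,3->1,2->3] -> levels [7 5 7 6]
Step 6: flows [0->3,3->1,2->3] -> levels [6 6 6 7]
Step 7: flows [3->0,3->1,3->2] -> levels [7 7 7 4]
Step 8: flows [0->3,1->3,2->3] -> levels [6 6 6 7]
  -> period-2 cycle (repeats step 6); tank 3 never drops to <=2
Tank 3 never reaches <=2 within 15 steps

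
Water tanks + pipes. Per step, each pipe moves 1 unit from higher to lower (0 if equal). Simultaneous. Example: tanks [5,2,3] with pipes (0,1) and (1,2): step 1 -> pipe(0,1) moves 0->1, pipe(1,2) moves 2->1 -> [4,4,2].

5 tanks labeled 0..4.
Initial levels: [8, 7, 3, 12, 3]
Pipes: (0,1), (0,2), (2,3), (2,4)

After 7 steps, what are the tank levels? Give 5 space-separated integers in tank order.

Step 1: flows [0->1,0->2,3->2,2=4] -> levels [6 8 5 11 3]
Step 2: flows [1->0,0->2,3->2,2->4] -> levels [6 7 6 10 4]
Step 3: flows [1->0,0=2,3->2,2->4] -> levels [7 6 6 9 5]
Step 4: flows [0->1,0->2,3->2,2->4] -> levels [5 7 7 8 6]
Step 5: flows [1->0,2->0,3->2,2->4] -> levels [7 6 6 7 7]
Step 6: flows [0->1,0->2,3->2,4->2] -> levels [5 7 9 6 6]
Step 7: flows [1->0,2->0,2->3,2->4] -> levels [7 6 6 7 7]

Answer: 7 6 6 7 7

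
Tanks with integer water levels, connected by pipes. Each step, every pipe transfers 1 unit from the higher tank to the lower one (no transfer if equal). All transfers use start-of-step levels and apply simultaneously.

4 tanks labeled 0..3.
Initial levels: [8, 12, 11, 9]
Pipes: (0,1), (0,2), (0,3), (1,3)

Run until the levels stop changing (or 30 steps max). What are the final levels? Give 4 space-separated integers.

Answer: 8 10 11 11

Derivation:
Step 1: flows [1->0,2->0,3->0,1->3] -> levels [11 10 10 9]
Step 2: flows [0->1,0->2,0->3,1->3] -> levels [8 10 11 11]
Step 3: flows [1->0,2->0,3->0,3->1] -> levels [11 10 10 9]
  -> period-2 cycle: step 3 state = step 1 state; never stabilizes
  -> state at step 30: (30-1) mod 2 = 1, same as step 2 -> [8 10 11 11]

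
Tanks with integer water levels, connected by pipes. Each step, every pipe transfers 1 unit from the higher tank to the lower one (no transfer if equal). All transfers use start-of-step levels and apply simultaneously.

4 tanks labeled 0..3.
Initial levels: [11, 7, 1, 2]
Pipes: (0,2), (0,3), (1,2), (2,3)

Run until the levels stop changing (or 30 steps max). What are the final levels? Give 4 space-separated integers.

Answer: 5 5 7 4

Derivation:
Step 1: flows [0->2,0->3,1->2,3->2] -> levels [9 6 4 2]
Step 2: flows [0->2,0->3,1->2,2->3] -> levels [7 5 5 4]
Step 3: flows [0->2,0->3,1=2,2->3] -> levels [5 5 5 6]
Step 4: flows [0=2,3->0,1=2,3->2] -> levels [6 5 6 4]
Step 5: flows [0=2,0->3,2->1,2->3] -> levels [5 6 4 6]
Step 6: flows [0->2,3->0,1->2,3->2] -> levels [5 5 7 4]
Step 7: flows [2->0,0->3,2->1,2->3] -> levels [5 6 4 6]
  -> period-2 cycle: step 7 state = step 5 state; never stabilizes
  -> state at step 30: (30-5) mod 2 = 1, same as step 6 -> [5 5 7 4]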